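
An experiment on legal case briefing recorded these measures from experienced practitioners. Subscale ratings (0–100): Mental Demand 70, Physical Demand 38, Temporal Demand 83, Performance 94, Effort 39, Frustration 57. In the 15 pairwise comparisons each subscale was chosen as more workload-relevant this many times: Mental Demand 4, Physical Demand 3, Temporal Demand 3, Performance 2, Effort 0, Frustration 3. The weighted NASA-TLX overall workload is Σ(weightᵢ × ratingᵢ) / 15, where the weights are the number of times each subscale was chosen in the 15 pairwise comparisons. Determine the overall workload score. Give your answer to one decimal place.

66.8

The tallies are the weights (they sum to 15).
Weighted sum = 4·70 + 3·38 + 3·83 + 2·94 + 0·39 + 3·57
            = 280 + 114 + 249 + 188 + 0 + 171 = 1002.
Overall workload = 1002 / 15 = 66.8000 ≈ 66.8.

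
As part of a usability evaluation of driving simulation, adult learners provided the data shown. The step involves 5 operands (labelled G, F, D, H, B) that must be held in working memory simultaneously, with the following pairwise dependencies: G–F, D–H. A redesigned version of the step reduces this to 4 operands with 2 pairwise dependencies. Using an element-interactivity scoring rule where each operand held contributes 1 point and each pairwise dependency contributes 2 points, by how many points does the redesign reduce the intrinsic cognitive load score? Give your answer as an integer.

1

Original: 5 × 1 + 2 × 2 = 5 + 4 = 9.
Redesigned: 4 × 1 + 2 × 2 = 4 + 4 = 8.
Reduction = 9 − 8 = 1.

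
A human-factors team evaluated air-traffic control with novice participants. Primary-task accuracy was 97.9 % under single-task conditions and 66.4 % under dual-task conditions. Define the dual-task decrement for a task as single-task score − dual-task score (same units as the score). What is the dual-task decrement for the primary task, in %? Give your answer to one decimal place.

Decrement = 97.9 − 66.4 = 31.5000 % ≈ 31.5 %.

31.5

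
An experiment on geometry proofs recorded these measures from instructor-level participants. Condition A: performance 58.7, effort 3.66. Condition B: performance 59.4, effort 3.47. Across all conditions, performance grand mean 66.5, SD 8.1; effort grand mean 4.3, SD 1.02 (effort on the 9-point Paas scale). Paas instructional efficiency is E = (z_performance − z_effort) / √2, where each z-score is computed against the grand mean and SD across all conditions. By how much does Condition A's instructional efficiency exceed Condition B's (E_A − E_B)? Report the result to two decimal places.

-0.19

Condition A: z_P = (58.7 − 66.5)/8.1 = -0.9630; z_E = (3.66 − 4.3)/1.02 = -0.6275; E_A = (-0.9630 − (-0.6275))/√2 = -0.2372.
Condition B: z_P = (59.4 − 66.5)/8.1 = -0.8765; z_E = (3.47 − 4.3)/1.02 = -0.8137; E_B = (-0.8765 − (-0.8137))/√2 = -0.0444.
E_A − E_B = -0.2372 − (-0.0444) = -0.1928 ≈ -0.19.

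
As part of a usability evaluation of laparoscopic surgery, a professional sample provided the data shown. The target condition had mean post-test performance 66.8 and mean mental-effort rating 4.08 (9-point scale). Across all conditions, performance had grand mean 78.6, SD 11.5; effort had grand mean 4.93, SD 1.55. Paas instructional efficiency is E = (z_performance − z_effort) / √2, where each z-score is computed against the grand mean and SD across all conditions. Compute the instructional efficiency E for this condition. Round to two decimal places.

-0.34

z_performance = (66.8 − 78.6) / 11.5 = -11.8000 / 11.5 = -1.0261.
z_effort = (4.08 − 4.93) / 1.55 = -0.8500 / 1.55 = -0.5484.
z_P − z_E = -1.0261 − (-0.5484) = -0.4777.
E = -0.4777 / √2 = -0.4777 / 1.41421 = -0.3378 ≈ -0.34.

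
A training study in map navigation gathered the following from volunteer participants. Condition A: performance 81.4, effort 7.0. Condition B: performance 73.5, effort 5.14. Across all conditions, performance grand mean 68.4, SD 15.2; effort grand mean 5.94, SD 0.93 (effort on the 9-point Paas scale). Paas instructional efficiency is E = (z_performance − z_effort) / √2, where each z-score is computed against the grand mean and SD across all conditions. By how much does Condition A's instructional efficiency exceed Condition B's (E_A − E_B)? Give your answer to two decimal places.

Condition A: z_P = (81.4 − 68.4)/15.2 = 0.8553; z_E = (7.0 − 5.94)/0.93 = 1.1398; E_A = (0.8553 − 1.1398)/√2 = -0.2012.
Condition B: z_P = (73.5 − 68.4)/15.2 = 0.3355; z_E = (5.14 − 5.94)/0.93 = -0.8602; E_B = (0.3355 − (-0.8602))/√2 = 0.8455.
E_A − E_B = -0.2012 − 0.8455 = -1.0467 ≈ -1.05.

-1.05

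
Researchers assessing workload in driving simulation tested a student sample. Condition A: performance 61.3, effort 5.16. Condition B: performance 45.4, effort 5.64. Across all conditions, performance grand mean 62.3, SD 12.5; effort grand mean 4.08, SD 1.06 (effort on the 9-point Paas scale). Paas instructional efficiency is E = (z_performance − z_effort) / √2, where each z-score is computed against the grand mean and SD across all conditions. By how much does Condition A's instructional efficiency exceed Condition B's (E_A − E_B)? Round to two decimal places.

1.22

Condition A: z_P = (61.3 − 62.3)/12.5 = -0.0800; z_E = (5.16 − 4.08)/1.06 = 1.0189; E_A = (-0.0800 − 1.0189)/√2 = -0.7770.
Condition B: z_P = (45.4 − 62.3)/12.5 = -1.3520; z_E = (5.64 − 4.08)/1.06 = 1.4717; E_B = (-1.3520 − 1.4717)/√2 = -1.9967.
E_A − E_B = -0.7770 − (-1.9967) = 1.2197 ≈ 1.22.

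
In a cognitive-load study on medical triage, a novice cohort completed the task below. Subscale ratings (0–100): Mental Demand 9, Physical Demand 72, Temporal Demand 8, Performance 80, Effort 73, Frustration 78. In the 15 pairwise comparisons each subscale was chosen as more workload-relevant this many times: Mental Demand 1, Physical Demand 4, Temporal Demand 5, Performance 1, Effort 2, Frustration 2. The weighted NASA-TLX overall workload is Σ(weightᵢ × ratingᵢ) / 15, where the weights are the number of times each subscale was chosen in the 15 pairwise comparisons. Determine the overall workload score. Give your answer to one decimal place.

The tallies are the weights (they sum to 15).
Weighted sum = 1·9 + 4·72 + 5·8 + 1·80 + 2·73 + 2·78
            = 9 + 288 + 40 + 80 + 146 + 156 = 719.
Overall workload = 719 / 15 = 47.9333 ≈ 47.9.

47.9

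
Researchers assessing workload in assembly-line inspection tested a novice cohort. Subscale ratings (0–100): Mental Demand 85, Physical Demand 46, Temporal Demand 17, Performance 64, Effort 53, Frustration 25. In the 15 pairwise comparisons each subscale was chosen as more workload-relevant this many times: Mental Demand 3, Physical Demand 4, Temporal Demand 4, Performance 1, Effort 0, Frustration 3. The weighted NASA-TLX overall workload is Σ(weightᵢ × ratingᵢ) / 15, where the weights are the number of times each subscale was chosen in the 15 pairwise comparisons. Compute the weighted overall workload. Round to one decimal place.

The tallies are the weights (they sum to 15).
Weighted sum = 3·85 + 4·46 + 4·17 + 1·64 + 0·53 + 3·25
            = 255 + 184 + 68 + 64 + 0 + 75 = 646.
Overall workload = 646 / 15 = 43.0667 ≈ 43.1.

43.1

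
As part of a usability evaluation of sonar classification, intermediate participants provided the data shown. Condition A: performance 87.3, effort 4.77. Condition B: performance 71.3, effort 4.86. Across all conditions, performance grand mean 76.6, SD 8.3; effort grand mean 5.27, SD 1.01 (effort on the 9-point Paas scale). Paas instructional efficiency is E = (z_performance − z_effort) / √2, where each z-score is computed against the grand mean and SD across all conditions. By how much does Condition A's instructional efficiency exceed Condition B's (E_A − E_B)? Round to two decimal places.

1.43

Condition A: z_P = (87.3 − 76.6)/8.3 = 1.2892; z_E = (4.77 − 5.27)/1.01 = -0.4950; E_A = (1.2892 − (-0.4950))/√2 = 1.2616.
Condition B: z_P = (71.3 − 76.6)/8.3 = -0.6386; z_E = (4.86 − 5.27)/1.01 = -0.4059; E_B = (-0.6386 − (-0.4059))/√2 = -0.1645.
E_A − E_B = 1.2616 − (-0.1645) = 1.4261 ≈ 1.43.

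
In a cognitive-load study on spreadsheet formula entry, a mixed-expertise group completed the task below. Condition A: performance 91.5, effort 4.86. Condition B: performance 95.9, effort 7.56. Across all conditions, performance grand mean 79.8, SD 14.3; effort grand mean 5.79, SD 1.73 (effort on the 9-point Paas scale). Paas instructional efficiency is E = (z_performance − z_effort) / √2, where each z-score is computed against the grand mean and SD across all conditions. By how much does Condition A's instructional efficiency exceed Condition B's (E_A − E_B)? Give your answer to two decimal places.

0.89

Condition A: z_P = (91.5 − 79.8)/14.3 = 0.8182; z_E = (4.86 − 5.79)/1.73 = -0.5376; E_A = (0.8182 − (-0.5376))/√2 = 0.9587.
Condition B: z_P = (95.9 − 79.8)/14.3 = 1.1259; z_E = (7.56 − 5.79)/1.73 = 1.0231; E_B = (1.1259 − 1.0231)/√2 = 0.0727.
E_A − E_B = 0.9587 − 0.0727 = 0.8860 ≈ 0.89.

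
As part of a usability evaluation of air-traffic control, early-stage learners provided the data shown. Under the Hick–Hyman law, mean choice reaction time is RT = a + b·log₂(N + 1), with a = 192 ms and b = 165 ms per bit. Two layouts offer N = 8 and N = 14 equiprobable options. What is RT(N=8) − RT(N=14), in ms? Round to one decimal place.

-121.6

RT(8) = 192 + 165·log₂(9) = 192 + 165·3.1699 = 715.0335 ms.
RT(14) = 192 + 165·log₂(15) = 192 + 165·3.9069 = 836.6385 ms.
Difference = 715.0335 − 836.6385 = -121.6050 ≈ -121.6 ms.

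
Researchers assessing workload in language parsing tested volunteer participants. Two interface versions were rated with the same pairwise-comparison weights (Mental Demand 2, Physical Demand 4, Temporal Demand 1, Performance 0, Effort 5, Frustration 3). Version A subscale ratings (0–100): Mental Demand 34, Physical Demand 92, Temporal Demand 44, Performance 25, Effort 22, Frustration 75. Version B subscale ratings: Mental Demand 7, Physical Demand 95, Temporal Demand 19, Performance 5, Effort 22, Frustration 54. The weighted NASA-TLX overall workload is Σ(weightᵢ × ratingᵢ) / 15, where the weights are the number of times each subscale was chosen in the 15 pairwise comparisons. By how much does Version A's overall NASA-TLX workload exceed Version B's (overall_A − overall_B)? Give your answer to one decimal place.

8.7

Version A weighted sum = 2·34 + 4·92 + 1·44 + 0·25 + 5·22 + 3·75 = 68 + 368 + 44 + 0 + 110 + 225 = 815; overall_A = 815/15 = 54.3333.
Version B weighted sum = 2·7 + 4·95 + 1·19 + 0·5 + 5·22 + 3·54 = 14 + 380 + 19 + 0 + 110 + 162 = 685; overall_B = 685/15 = 45.6667.
Difference = 54.3333 − 45.6667 = 8.6666 ≈ 8.7.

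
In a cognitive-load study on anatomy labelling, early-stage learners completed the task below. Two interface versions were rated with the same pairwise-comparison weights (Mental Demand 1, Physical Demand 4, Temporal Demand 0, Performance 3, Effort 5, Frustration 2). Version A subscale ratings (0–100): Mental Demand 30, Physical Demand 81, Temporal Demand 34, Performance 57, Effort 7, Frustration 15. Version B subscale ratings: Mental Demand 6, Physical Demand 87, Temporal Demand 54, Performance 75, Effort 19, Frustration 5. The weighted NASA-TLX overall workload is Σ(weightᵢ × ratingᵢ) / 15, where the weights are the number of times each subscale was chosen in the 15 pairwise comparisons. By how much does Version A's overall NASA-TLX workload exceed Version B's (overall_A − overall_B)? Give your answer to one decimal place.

-6.3

Version A weighted sum = 1·30 + 4·81 + 0·34 + 3·57 + 5·7 + 2·15 = 30 + 324 + 0 + 171 + 35 + 30 = 590; overall_A = 590/15 = 39.3333.
Version B weighted sum = 1·6 + 4·87 + 0·54 + 3·75 + 5·19 + 2·5 = 6 + 348 + 0 + 225 + 95 + 10 = 684; overall_B = 684/15 = 45.6000.
Difference = 39.3333 − 45.6000 = -6.2667 ≈ -6.3.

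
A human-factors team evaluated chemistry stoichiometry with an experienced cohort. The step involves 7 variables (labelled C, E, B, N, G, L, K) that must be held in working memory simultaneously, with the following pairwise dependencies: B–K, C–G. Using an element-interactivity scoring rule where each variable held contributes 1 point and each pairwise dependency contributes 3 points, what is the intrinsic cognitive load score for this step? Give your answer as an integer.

Count of variables held simultaneously: 7.
Count of pairwise dependencies listed: 2.
Element contribution: 7 × 1 = 7.
Interaction contribution: 2 × 3 = 6.
Intrinsic load = 7 + 6 = 13.

13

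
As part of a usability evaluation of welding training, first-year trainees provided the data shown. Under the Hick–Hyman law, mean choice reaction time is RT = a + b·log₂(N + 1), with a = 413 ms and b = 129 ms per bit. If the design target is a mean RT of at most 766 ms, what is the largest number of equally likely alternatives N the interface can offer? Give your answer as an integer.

Set 413 + 129·log₂(N + 1) ≤ 766.
log₂(N + 1) ≤ (766 − 413) / 129 = 2.7364.
N + 1 ≤ 2^2.7364 = 6.6641.
N ≤ 5.6641, so the largest integer N is 5.

5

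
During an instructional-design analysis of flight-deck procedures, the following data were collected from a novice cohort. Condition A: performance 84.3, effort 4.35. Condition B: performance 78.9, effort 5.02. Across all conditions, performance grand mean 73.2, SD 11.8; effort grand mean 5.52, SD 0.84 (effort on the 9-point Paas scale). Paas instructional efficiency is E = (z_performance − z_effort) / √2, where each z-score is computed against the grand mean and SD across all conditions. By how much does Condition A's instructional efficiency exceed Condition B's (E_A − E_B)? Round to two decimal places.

Condition A: z_P = (84.3 − 73.2)/11.8 = 0.9407; z_E = (4.35 − 5.52)/0.84 = -1.3929; E_A = (0.9407 − (-1.3929))/√2 = 1.6501.
Condition B: z_P = (78.9 − 73.2)/11.8 = 0.4831; z_E = (5.02 − 5.52)/0.84 = -0.5952; E_B = (0.4831 − (-0.5952))/√2 = 0.7625.
E_A − E_B = 1.6501 − 0.7625 = 0.8876 ≈ 0.89.

0.89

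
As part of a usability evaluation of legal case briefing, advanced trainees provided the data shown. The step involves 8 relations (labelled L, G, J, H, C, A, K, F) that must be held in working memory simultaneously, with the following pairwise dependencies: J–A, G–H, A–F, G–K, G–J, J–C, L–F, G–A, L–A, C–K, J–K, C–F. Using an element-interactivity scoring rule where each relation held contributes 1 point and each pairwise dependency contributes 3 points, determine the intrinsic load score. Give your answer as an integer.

44

Count of relations held simultaneously: 8.
Count of pairwise dependencies listed: 12.
Element contribution: 8 × 1 = 8.
Interaction contribution: 12 × 3 = 36.
Intrinsic load = 8 + 36 = 44.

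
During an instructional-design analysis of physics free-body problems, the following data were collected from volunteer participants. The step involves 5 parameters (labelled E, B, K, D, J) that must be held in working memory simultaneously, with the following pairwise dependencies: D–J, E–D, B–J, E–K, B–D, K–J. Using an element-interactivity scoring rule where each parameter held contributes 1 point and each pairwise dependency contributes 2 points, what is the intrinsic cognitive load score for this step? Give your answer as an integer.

17

Count of parameters held simultaneously: 5.
Count of pairwise dependencies listed: 6.
Element contribution: 5 × 1 = 5.
Interaction contribution: 6 × 2 = 12.
Intrinsic load = 5 + 12 = 17.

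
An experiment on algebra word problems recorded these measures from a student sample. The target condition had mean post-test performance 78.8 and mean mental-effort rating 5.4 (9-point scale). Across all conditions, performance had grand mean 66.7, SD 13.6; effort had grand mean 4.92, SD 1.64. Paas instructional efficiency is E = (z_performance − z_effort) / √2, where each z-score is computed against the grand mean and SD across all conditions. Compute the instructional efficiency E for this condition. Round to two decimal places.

z_performance = (78.8 − 66.7) / 13.6 = 12.1000 / 13.6 = 0.8897.
z_effort = (5.4 − 4.92) / 1.64 = 0.4800 / 1.64 = 0.2927.
z_P − z_E = 0.8897 − 0.2927 = 0.5970.
E = 0.5970 / √2 = 0.5970 / 1.41421 = 0.4221 ≈ 0.42.

0.42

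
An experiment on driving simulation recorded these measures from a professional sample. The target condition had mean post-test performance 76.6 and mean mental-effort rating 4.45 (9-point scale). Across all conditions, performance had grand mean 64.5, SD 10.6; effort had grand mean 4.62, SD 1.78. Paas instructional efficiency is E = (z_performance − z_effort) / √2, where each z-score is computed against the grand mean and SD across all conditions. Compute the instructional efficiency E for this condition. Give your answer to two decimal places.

z_performance = (76.6 − 64.5) / 10.6 = 12.1000 / 10.6 = 1.1415.
z_effort = (4.45 − 4.62) / 1.78 = -0.1700 / 1.78 = -0.0955.
z_P − z_E = 1.1415 − (-0.0955) = 1.2370.
E = 1.2370 / √2 = 1.2370 / 1.41421 = 0.8747 ≈ 0.87.

0.87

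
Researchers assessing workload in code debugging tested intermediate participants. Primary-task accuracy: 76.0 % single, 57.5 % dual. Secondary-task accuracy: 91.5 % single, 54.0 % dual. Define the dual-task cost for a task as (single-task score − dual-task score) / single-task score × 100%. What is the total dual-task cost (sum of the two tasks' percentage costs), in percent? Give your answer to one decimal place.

Primary cost = (76.0 − 57.5) / 76.0 × 100% = 24.3421%.
Secondary cost = (91.5 − 54.0) / 91.5 × 100% = 40.9836%.
Total = 24.3421% + 40.9836% = 65.3257% ≈ 65.3%.

65.3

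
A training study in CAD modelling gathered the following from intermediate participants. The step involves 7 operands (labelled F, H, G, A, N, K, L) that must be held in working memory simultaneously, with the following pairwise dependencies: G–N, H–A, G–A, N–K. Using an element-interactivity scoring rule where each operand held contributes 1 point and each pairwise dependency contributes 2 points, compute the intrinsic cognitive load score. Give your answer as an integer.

15

Count of operands held simultaneously: 7.
Count of pairwise dependencies listed: 4.
Element contribution: 7 × 1 = 7.
Interaction contribution: 4 × 2 = 8.
Intrinsic load = 7 + 8 = 15.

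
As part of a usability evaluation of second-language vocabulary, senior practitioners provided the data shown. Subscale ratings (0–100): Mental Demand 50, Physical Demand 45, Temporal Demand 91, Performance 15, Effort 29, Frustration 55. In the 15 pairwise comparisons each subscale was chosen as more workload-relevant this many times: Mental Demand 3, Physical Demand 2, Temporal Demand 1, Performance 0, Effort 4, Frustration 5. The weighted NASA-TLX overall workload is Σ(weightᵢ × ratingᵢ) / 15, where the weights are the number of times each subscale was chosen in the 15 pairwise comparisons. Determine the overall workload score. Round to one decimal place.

48.1

The tallies are the weights (they sum to 15).
Weighted sum = 3·50 + 2·45 + 1·91 + 0·15 + 4·29 + 5·55
            = 150 + 90 + 91 + 0 + 116 + 275 = 722.
Overall workload = 722 / 15 = 48.1333 ≈ 48.1.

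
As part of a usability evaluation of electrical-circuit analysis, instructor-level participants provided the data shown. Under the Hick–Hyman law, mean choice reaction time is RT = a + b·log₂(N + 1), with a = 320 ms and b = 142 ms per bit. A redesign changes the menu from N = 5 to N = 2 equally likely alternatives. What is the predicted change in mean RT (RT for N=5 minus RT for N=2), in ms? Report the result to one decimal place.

142.0

RT(5) = 320 + 142·log₂(6) = 320 + 142·2.5850 = 687.0700 ms.
RT(2) = 320 + 142·log₂(3) = 320 + 142·1.5850 = 545.0700 ms.
Difference = 687.0700 − 545.0700 = 142.0000 ≈ 142.0 ms.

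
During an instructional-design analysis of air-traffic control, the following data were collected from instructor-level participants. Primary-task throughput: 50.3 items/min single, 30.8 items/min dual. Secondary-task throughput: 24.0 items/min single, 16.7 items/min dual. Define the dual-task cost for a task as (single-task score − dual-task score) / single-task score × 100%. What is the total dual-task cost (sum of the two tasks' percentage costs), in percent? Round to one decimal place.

Primary cost = (50.3 − 30.8) / 50.3 × 100% = 38.7674%.
Secondary cost = (24.0 − 16.7) / 24.0 × 100% = 30.4167%.
Total = 38.7674% + 30.4167% = 69.1841% ≈ 69.2%.

69.2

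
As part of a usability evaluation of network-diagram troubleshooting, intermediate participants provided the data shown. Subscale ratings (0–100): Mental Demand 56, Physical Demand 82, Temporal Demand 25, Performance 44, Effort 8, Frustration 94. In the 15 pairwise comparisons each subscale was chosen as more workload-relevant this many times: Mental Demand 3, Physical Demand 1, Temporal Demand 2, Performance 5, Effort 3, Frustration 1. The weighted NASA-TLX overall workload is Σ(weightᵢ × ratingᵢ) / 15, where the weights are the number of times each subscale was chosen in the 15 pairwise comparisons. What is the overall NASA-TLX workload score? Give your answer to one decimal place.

42.5

The tallies are the weights (they sum to 15).
Weighted sum = 3·56 + 1·82 + 2·25 + 5·44 + 3·8 + 1·94
            = 168 + 82 + 50 + 220 + 24 + 94 = 638.
Overall workload = 638 / 15 = 42.5333 ≈ 42.5.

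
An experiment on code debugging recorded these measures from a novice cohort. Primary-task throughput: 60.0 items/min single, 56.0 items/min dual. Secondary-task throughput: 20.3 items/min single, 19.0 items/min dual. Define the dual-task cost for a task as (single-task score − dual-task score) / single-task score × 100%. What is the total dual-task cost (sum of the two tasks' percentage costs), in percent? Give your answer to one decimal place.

13.1

Primary cost = (60.0 − 56.0) / 60.0 × 100% = 6.6667%.
Secondary cost = (20.3 − 19.0) / 20.3 × 100% = 6.4039%.
Total = 6.6667% + 6.4039% = 13.0706% ≈ 13.1%.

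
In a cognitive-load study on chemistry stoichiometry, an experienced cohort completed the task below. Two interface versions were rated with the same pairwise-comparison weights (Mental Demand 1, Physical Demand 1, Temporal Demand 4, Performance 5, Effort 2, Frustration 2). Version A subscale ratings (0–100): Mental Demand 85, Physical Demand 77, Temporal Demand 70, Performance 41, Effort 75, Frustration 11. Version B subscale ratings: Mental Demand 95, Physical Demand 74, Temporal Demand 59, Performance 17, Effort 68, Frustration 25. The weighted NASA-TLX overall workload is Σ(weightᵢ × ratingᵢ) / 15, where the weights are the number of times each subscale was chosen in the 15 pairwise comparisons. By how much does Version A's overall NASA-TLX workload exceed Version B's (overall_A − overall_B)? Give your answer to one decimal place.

9.5

Version A weighted sum = 1·85 + 1·77 + 4·70 + 5·41 + 2·75 + 2·11 = 85 + 77 + 280 + 205 + 150 + 22 = 819; overall_A = 819/15 = 54.6000.
Version B weighted sum = 1·95 + 1·74 + 4·59 + 5·17 + 2·68 + 2·25 = 95 + 74 + 236 + 85 + 136 + 50 = 676; overall_B = 676/15 = 45.0667.
Difference = 54.6000 − 45.0667 = 9.5333 ≈ 9.5.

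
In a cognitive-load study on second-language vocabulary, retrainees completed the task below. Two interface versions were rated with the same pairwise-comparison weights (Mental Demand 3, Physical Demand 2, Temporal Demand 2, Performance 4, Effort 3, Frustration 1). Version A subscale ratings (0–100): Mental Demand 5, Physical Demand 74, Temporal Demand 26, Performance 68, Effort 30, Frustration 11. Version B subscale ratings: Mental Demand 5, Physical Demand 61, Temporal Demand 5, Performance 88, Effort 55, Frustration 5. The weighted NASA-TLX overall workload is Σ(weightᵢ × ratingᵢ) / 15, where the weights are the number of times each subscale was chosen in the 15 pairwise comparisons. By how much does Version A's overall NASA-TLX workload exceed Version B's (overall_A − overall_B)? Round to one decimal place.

Version A weighted sum = 3·5 + 2·74 + 2·26 + 4·68 + 3·30 + 1·11 = 15 + 148 + 52 + 272 + 90 + 11 = 588; overall_A = 588/15 = 39.2000.
Version B weighted sum = 3·5 + 2·61 + 2·5 + 4·88 + 3·55 + 1·5 = 15 + 122 + 10 + 352 + 165 + 5 = 669; overall_B = 669/15 = 44.6000.
Difference = 39.2000 − 44.6000 = -5.4000 ≈ -5.4.

-5.4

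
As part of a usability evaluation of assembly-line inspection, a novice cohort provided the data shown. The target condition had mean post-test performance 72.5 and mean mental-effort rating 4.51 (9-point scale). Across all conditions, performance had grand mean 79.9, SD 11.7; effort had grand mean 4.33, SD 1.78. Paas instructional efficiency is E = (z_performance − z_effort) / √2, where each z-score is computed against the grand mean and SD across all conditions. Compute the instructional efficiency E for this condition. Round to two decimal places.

-0.52

z_performance = (72.5 − 79.9) / 11.7 = -7.4000 / 11.7 = -0.6325.
z_effort = (4.51 − 4.33) / 1.78 = 0.1800 / 1.78 = 0.1011.
z_P − z_E = -0.6325 − 0.1011 = -0.7336.
E = -0.7336 / √2 = -0.7336 / 1.41421 = -0.5187 ≈ -0.52.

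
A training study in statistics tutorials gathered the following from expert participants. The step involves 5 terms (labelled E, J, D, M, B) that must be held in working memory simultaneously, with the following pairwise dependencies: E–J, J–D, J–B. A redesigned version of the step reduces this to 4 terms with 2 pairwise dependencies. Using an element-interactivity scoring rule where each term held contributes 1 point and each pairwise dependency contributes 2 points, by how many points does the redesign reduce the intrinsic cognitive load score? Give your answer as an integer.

Original: 5 × 1 + 3 × 2 = 5 + 6 = 11.
Redesigned: 4 × 1 + 2 × 2 = 4 + 4 = 8.
Reduction = 11 − 8 = 3.

3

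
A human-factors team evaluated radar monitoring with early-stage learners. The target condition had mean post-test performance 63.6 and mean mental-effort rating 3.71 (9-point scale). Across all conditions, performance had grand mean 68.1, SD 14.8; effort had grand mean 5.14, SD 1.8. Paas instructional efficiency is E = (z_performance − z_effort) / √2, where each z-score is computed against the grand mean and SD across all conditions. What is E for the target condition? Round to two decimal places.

0.35

z_performance = (63.6 − 68.1) / 14.8 = -4.5000 / 14.8 = -0.3041.
z_effort = (3.71 − 5.14) / 1.8 = -1.4300 / 1.8 = -0.7944.
z_P − z_E = -0.3041 − (-0.7944) = 0.4903.
E = 0.4903 / √2 = 0.4903 / 1.41421 = 0.3467 ≈ 0.35.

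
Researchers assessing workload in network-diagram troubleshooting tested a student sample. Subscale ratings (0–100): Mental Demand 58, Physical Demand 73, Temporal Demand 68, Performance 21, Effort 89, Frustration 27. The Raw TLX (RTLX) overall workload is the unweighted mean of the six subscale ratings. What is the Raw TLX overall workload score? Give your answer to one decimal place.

56.0

Sum of ratings = 58 + 73 + 68 + 21 + 89 + 27 = 336.
RTLX = 336 / 6 = 56.0000 ≈ 56.0.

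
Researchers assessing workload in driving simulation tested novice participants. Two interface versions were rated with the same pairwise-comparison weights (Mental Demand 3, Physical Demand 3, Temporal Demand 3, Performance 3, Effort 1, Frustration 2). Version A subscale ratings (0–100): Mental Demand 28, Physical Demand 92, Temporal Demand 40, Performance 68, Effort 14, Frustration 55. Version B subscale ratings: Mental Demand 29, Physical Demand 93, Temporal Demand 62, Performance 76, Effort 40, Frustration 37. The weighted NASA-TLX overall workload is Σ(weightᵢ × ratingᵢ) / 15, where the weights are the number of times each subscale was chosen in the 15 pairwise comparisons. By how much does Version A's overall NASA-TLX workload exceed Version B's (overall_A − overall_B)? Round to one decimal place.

Version A weighted sum = 3·28 + 3·92 + 3·40 + 3·68 + 1·14 + 2·55 = 84 + 276 + 120 + 204 + 14 + 110 = 808; overall_A = 808/15 = 53.8667.
Version B weighted sum = 3·29 + 3·93 + 3·62 + 3·76 + 1·40 + 2·37 = 87 + 279 + 186 + 228 + 40 + 74 = 894; overall_B = 894/15 = 59.6000.
Difference = 53.8667 − 59.6000 = -5.7333 ≈ -5.7.

-5.7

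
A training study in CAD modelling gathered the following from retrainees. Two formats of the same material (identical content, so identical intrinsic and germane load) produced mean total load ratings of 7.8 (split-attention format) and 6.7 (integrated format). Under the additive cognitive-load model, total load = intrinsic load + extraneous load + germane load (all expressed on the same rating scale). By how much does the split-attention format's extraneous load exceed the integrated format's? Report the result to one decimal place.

1.1

Intrinsic and germane load are equal across formats, so the difference in total load equals the difference in extraneous load.
Extraneous-load difference = 7.8 − 6.7 = 1.1.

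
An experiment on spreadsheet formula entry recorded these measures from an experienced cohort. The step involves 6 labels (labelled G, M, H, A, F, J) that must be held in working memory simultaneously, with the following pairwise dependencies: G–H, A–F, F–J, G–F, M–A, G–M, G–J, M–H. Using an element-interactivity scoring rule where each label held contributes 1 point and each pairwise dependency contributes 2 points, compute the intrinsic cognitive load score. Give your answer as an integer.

Count of labels held simultaneously: 6.
Count of pairwise dependencies listed: 8.
Element contribution: 6 × 1 = 6.
Interaction contribution: 8 × 2 = 16.
Intrinsic load = 6 + 16 = 22.

22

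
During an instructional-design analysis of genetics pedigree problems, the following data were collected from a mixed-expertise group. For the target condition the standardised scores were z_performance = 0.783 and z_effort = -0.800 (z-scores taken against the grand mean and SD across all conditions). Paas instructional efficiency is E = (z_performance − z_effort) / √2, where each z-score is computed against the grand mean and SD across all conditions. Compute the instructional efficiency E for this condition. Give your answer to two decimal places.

z_P − z_E = 0.783 − (-0.800) = 1.5830.
E = 1.5830 / √2 = 1.5830 / 1.41421 = 1.1194 ≈ 1.12.

1.12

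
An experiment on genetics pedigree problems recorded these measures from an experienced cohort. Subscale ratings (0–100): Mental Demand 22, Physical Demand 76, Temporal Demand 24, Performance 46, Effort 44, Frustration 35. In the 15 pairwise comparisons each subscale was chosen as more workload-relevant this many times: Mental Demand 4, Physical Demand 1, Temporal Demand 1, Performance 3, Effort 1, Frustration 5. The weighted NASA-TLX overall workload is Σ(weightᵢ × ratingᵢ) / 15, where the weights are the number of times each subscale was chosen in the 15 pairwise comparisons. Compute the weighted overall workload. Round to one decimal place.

36.3

The tallies are the weights (they sum to 15).
Weighted sum = 4·22 + 1·76 + 1·24 + 3·46 + 1·44 + 5·35
            = 88 + 76 + 24 + 138 + 44 + 175 = 545.
Overall workload = 545 / 15 = 36.3333 ≈ 36.3.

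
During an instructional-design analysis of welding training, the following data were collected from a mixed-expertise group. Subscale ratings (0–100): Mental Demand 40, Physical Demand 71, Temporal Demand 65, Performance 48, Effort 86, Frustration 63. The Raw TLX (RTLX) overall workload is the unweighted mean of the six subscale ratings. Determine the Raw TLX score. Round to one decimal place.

62.2

Sum of ratings = 40 + 71 + 65 + 48 + 86 + 63 = 373.
RTLX = 373 / 6 = 62.1667 ≈ 62.2.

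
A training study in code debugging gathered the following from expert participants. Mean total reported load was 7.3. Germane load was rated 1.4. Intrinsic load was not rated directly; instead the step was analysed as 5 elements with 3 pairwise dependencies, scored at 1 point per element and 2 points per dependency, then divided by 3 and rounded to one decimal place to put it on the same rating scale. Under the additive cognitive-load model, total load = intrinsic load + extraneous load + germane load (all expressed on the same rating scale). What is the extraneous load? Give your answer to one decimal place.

2.2

Intrinsic (element-interactivity): (5 × 1 + 3 × 2) / 3 = 11 / 3 = 3.6667 → 3.7.
extraneous load = total − intrinsic − germane
             = 7.3 − 3.7 − 1.4 = 2.2.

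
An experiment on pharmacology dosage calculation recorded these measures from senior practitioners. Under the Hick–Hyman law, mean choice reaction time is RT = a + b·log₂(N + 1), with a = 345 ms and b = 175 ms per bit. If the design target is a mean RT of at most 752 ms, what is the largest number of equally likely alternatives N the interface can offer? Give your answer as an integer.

Set 345 + 175·log₂(N + 1) ≤ 752.
log₂(N + 1) ≤ (752 − 345) / 175 = 2.3257.
N + 1 ≤ 2^2.3257 = 5.0131.
N ≤ 4.0131, so the largest integer N is 4.

4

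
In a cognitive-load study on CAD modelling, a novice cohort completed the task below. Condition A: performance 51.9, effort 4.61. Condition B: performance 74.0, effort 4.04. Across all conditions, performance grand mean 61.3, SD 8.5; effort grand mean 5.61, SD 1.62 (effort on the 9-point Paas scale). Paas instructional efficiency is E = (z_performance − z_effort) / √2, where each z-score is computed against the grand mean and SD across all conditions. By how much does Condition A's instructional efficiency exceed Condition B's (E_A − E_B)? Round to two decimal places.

Condition A: z_P = (51.9 − 61.3)/8.5 = -1.1059; z_E = (4.61 − 5.61)/1.62 = -0.6173; E_A = (-1.1059 − (-0.6173))/√2 = -0.3455.
Condition B: z_P = (74.0 − 61.3)/8.5 = 1.4941; z_E = (4.04 − 5.61)/1.62 = -0.9691; E_B = (1.4941 − (-0.9691))/√2 = 1.7417.
E_A − E_B = -0.3455 − 1.7417 = -2.0872 ≈ -2.09.

-2.09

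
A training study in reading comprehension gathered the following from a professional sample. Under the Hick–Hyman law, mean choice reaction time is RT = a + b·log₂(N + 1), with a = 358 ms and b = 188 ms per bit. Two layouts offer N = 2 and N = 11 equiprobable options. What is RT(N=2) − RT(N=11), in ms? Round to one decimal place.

RT(2) = 358 + 188·log₂(3) = 358 + 188·1.5850 = 655.9800 ms.
RT(11) = 358 + 188·log₂(12) = 358 + 188·3.5850 = 1031.9800 ms.
Difference = 655.9800 − 1031.9800 = -376.0000 ≈ -376.0 ms.

-376.0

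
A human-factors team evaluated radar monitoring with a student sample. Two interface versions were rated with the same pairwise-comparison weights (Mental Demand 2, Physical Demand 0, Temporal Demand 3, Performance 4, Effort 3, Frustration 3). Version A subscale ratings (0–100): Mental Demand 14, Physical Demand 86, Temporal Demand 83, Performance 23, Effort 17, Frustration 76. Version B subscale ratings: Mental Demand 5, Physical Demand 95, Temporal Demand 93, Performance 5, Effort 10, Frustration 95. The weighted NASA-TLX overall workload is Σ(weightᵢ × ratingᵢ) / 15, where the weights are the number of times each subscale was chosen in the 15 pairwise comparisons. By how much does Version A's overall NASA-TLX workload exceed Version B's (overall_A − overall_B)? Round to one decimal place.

Version A weighted sum = 2·14 + 0·86 + 3·83 + 4·23 + 3·17 + 3·76 = 28 + 0 + 249 + 92 + 51 + 228 = 648; overall_A = 648/15 = 43.2000.
Version B weighted sum = 2·5 + 0·95 + 3·93 + 4·5 + 3·10 + 3·95 = 10 + 0 + 279 + 20 + 30 + 285 = 624; overall_B = 624/15 = 41.6000.
Difference = 43.2000 − 41.6000 = 1.6000 ≈ 1.6.

1.6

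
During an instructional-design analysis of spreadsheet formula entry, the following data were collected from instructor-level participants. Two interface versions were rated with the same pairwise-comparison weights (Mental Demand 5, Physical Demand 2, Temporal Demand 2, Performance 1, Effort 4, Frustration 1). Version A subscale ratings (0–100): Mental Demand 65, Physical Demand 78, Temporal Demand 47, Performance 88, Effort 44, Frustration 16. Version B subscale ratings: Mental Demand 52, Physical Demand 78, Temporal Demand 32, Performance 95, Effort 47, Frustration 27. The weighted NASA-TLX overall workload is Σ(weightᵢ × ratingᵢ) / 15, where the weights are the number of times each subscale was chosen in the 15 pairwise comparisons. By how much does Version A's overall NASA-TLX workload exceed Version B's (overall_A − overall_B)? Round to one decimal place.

Version A weighted sum = 5·65 + 2·78 + 2·47 + 1·88 + 4·44 + 1·16 = 325 + 156 + 94 + 88 + 176 + 16 = 855; overall_A = 855/15 = 57.0000.
Version B weighted sum = 5·52 + 2·78 + 2·32 + 1·95 + 4·47 + 1·27 = 260 + 156 + 64 + 95 + 188 + 27 = 790; overall_B = 790/15 = 52.6667.
Difference = 57.0000 − 52.6667 = 4.3333 ≈ 4.3.

4.3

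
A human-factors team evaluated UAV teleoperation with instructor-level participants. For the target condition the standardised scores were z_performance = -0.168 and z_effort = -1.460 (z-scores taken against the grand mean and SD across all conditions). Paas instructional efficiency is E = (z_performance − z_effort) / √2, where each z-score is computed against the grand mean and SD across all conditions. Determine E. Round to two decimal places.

z_P − z_E = -0.168 − (-1.460) = 1.2920.
E = 1.2920 / √2 = 1.2920 / 1.41421 = 0.9136 ≈ 0.91.

0.91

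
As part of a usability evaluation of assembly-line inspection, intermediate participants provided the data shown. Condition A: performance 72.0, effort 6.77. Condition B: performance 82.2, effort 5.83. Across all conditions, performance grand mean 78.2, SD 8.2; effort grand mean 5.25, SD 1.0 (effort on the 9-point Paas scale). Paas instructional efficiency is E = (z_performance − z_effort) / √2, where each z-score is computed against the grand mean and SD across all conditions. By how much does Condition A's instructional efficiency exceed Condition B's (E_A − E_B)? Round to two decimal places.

Condition A: z_P = (72.0 − 78.2)/8.2 = -0.7561; z_E = (6.77 − 5.25)/1.0 = 1.5200; E_A = (-0.7561 − 1.5200)/√2 = -1.6094.
Condition B: z_P = (82.2 − 78.2)/8.2 = 0.4878; z_E = (5.83 − 5.25)/1.0 = 0.5800; E_B = (0.4878 − 0.5800)/√2 = -0.0652.
E_A − E_B = -1.6094 − (-0.0652) = -1.5442 ≈ -1.54.

-1.54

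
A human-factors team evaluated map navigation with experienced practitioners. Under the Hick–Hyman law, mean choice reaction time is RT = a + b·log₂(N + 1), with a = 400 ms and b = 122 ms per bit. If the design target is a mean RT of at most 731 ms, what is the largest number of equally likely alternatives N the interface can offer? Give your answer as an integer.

5

Set 400 + 122·log₂(N + 1) ≤ 731.
log₂(N + 1) ≤ (731 − 400) / 122 = 2.7131.
N + 1 ≤ 2^2.7131 = 6.5573.
N ≤ 5.5573, so the largest integer N is 5.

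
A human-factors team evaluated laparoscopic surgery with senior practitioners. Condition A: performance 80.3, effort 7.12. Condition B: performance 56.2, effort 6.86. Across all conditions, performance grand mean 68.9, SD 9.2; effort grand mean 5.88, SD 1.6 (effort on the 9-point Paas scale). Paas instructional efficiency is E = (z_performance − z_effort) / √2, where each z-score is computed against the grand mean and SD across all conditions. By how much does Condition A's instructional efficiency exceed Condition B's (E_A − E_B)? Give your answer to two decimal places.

Condition A: z_P = (80.3 − 68.9)/9.2 = 1.2391; z_E = (7.12 − 5.88)/1.6 = 0.7750; E_A = (1.2391 − 0.7750)/√2 = 0.3282.
Condition B: z_P = (56.2 − 68.9)/9.2 = -1.3804; z_E = (6.86 − 5.88)/1.6 = 0.6125; E_B = (-1.3804 − 0.6125)/√2 = -1.4092.
E_A − E_B = 0.3282 − (-1.4092) = 1.7374 ≈ 1.74.

1.74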